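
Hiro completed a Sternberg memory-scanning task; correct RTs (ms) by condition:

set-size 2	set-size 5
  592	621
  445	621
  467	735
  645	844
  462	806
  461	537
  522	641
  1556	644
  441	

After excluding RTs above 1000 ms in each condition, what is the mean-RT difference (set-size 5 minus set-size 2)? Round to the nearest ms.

set-size 2: exclude 1556
M(set-size 2) = 4035/8 = 504.375
M(set-size 5) = 5449/8 = 681.125
Difference = 681.125 − 504.375 = 176.750 ms

177 ms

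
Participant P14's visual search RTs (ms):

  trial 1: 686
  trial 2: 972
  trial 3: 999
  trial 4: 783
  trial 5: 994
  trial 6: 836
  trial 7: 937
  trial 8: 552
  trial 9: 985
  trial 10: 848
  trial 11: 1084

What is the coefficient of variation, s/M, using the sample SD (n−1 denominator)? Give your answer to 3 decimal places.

0.179

n = 11, Σ = 9676, M = 879.6364
Σ(x−M)² = 249098.545; s = √(249098.545/10) = 157.8286
CV = 157.8286 / 879.6364 = 0.17942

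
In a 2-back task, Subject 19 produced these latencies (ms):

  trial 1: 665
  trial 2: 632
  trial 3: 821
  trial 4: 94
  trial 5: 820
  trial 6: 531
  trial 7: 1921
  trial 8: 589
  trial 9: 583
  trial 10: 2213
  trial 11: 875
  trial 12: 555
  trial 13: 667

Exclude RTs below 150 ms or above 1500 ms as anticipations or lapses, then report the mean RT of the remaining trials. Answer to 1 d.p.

673.8 ms

Excluded: 94, 1921, 2213
Retained (n=10): Σ = 6738
Mean = 6738/10 = 673.8000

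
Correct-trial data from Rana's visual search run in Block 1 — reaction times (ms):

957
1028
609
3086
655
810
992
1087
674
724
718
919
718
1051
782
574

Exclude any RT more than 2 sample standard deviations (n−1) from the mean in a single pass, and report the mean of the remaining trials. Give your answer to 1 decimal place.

n = 16, ΣRT = 15384, M = 961.500
Σ(x−M)² = 5225614.00; s = √(5225614.00/15) = 590.232
Cutoffs: 961.500 ± 2·590.232 → [-219.0, 2142.0]
Outside: 3086 → excluded.
Retained (n=15): Σ = 12298, mean = 12298/15 = 819.867

819.9 ms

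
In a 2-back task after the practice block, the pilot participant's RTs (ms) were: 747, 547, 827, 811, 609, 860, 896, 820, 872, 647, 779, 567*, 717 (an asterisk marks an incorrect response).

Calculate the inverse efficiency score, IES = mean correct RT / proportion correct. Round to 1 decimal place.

824.4 ms

Correct trials (n=12): 747, 547, 827, 811, 609, 860, 896, 820, 872, 647, 779, 717
Mean correct RT = 9132/12 = 761.0000 ms
Proportion correct = 12/13
IES = 761.0000 / (12/13) = 824.417 ms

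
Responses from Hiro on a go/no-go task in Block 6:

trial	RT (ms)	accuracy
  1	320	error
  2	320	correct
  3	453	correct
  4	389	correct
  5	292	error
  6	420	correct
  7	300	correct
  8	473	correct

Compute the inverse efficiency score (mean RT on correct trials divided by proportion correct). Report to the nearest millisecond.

523 ms

Correct trials (n=6): 320, 453, 389, 420, 300, 473
Mean correct RT = 2355/6 = 392.5000 ms
Proportion correct = 6/8
IES = 392.5000 / (6/8) = 523.333 ms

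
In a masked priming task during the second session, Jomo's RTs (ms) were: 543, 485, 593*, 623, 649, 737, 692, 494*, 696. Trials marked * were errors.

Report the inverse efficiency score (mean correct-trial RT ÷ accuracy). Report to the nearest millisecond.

Correct trials (n=7): 543, 485, 623, 649, 737, 692, 696
Mean correct RT = 4425/7 = 632.1429 ms
Proportion correct = 7/9
IES = 632.1429 / (7/9) = 812.755 ms

813 ms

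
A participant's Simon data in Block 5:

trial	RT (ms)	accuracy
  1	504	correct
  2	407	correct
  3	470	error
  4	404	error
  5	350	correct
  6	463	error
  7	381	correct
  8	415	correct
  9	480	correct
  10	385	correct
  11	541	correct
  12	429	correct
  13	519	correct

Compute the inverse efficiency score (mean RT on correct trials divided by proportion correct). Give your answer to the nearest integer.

573 ms

Correct trials (n=10): 504, 407, 350, 381, 415, 480, 385, 541, 429, 519
Mean correct RT = 4411/10 = 441.1000 ms
Proportion correct = 10/13
IES = 441.1000 / (10/13) = 573.430 ms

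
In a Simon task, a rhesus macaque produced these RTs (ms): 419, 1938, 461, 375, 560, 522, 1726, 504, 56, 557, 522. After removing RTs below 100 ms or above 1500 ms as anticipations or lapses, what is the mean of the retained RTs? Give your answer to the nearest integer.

490 ms

Excluded: 56, 1726, 1938
Retained (n=8): Σ = 3920
Mean = 3920/8 = 490.0000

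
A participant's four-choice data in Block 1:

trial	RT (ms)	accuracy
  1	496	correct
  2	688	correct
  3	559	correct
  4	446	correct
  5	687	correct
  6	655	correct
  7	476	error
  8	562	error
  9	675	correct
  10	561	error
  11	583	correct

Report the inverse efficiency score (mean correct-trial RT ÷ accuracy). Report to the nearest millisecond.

823 ms

Correct trials (n=8): 496, 688, 559, 446, 687, 655, 675, 583
Mean correct RT = 4789/8 = 598.6250 ms
Proportion correct = 8/11
IES = 598.6250 / (8/11) = 823.109 ms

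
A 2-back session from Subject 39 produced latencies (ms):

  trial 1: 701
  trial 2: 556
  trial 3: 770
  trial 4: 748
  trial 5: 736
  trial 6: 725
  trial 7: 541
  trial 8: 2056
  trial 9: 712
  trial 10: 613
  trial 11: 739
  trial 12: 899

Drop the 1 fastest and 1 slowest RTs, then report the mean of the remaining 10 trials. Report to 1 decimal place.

Sorted: 541, 556, 613, 701, 712, 725, 736, 739, 748, 770, 899, 2056
Drop lowest 1 (541) and highest 1 (2056)
Remaining (n=10): Σ = 7199, mean = 7199/10 = 719.900

719.9 ms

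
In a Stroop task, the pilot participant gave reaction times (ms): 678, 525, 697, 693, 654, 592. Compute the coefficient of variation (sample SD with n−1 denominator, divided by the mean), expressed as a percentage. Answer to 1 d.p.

n = 6, Σ = 3839, M = 639.8333
Σ(x−M)² = 23226.833; s = √(23226.833/5) = 68.1569
CV = 68.1569 / 639.8333 = 0.10652 = 10.652%

10.7%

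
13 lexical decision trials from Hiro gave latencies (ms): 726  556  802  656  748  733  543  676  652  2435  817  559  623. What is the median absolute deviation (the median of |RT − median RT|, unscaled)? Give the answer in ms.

72 ms

Sorted: 543, 556, 559, 623, 652, 656, 676, 726, 733, 748, 802, 817, 2435 → median = 676
|x − 676|: 50, 120, 126, 20, 72, 57, 133, 0, 24, 1759, 141, 117, 53
Sorted deviations: 0, 20, 24, 50, 53, 57, 72, 117, 120, 126, 133, 141, 1759 → MAD = 72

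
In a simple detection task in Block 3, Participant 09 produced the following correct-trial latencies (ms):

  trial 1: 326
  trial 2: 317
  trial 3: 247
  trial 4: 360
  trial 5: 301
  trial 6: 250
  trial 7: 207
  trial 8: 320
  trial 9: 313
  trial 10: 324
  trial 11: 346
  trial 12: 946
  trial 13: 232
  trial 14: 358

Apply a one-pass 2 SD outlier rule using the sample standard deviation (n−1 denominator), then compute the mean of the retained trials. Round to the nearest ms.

300 ms

n = 14, ΣRT = 4847, M = 346.214
Σ(x−M)² = 417188.36; s = √(417188.36/13) = 179.141
Cutoffs: 346.214 ± 2·179.141 → [-12.1, 704.5]
Outside: 946 → excluded.
Retained (n=13): Σ = 3901, mean = 3901/13 = 300.077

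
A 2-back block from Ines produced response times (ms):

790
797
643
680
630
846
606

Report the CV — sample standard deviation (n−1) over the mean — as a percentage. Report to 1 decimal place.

13.4%

n = 7, Σ = 4992, M = 713.1429
Σ(x−M)² = 55000.857; s = √(55000.857/6) = 95.7435
CV = 95.7435 / 713.1429 = 0.13426 = 13.426%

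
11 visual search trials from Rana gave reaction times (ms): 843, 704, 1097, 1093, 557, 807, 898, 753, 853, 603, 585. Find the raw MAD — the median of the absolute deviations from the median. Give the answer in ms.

103 ms

Sorted: 557, 585, 603, 704, 753, 807, 843, 853, 898, 1093, 1097 → median = 807
|x − 807|: 36, 103, 290, 286, 250, 0, 91, 54, 46, 204, 222
Sorted deviations: 0, 36, 46, 54, 91, 103, 204, 222, 250, 286, 290 → MAD = 103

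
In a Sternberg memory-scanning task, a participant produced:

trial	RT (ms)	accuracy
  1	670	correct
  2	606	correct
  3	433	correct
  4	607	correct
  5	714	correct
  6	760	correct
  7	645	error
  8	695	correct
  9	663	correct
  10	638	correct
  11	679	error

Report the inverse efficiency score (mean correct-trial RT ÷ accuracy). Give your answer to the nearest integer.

786 ms

Correct trials (n=9): 670, 606, 433, 607, 714, 760, 695, 663, 638
Mean correct RT = 5786/9 = 642.8889 ms
Proportion correct = 9/11
IES = 642.8889 / (9/11) = 785.753 ms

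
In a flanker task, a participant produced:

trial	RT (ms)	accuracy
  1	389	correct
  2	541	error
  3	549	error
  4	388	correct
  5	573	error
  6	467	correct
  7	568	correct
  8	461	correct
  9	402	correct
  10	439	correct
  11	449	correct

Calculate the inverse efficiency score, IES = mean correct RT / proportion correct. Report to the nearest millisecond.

612 ms

Correct trials (n=8): 389, 388, 467, 568, 461, 402, 439, 449
Mean correct RT = 3563/8 = 445.3750 ms
Proportion correct = 8/11
IES = 445.3750 / (8/11) = 612.391 ms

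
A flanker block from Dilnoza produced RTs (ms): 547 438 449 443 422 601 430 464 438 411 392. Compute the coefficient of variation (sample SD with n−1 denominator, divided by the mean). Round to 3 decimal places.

0.135

n = 11, Σ = 5035, M = 457.7273
Σ(x−M)² = 38156.182; s = √(38156.182/10) = 61.7707
CV = 61.7707 / 457.7273 = 0.13495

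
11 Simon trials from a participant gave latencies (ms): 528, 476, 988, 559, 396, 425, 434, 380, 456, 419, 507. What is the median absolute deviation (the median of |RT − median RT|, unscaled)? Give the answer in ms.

Sorted: 380, 396, 419, 425, 434, 456, 476, 507, 528, 559, 988 → median = 456
|x − 456|: 72, 20, 532, 103, 60, 31, 22, 76, 0, 37, 51
Sorted deviations: 0, 20, 22, 31, 37, 51, 60, 72, 76, 103, 532 → MAD = 51

51 ms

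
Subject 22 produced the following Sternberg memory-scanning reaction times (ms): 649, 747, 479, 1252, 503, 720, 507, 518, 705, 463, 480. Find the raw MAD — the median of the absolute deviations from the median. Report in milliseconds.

Sorted: 463, 479, 480, 503, 507, 518, 649, 705, 720, 747, 1252 → median = 518
|x − 518|: 131, 229, 39, 734, 15, 202, 11, 0, 187, 55, 38
Sorted deviations: 0, 11, 15, 38, 39, 55, 131, 187, 202, 229, 734 → MAD = 55

55 ms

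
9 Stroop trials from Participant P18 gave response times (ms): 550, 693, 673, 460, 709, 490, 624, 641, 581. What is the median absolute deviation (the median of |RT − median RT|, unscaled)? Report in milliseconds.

Sorted: 460, 490, 550, 581, 624, 641, 673, 693, 709 → median = 624
|x − 624|: 74, 69, 49, 164, 85, 134, 0, 17, 43
Sorted deviations: 0, 17, 43, 49, 69, 74, 85, 134, 164 → MAD = 69

69 ms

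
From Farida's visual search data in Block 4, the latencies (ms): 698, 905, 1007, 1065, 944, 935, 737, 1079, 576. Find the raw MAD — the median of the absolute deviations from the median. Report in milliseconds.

130 ms

Sorted: 576, 698, 737, 905, 935, 944, 1007, 1065, 1079 → median = 935
|x − 935|: 237, 30, 72, 130, 9, 0, 198, 144, 359
Sorted deviations: 0, 9, 30, 72, 130, 144, 198, 237, 359 → MAD = 130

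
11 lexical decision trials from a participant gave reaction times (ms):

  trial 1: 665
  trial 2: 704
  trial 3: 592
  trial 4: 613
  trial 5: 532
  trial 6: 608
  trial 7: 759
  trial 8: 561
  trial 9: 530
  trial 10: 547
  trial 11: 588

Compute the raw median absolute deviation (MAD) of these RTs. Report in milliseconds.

45 ms

Sorted: 530, 532, 547, 561, 588, 592, 608, 613, 665, 704, 759 → median = 592
|x − 592|: 73, 112, 0, 21, 60, 16, 167, 31, 62, 45, 4
Sorted deviations: 0, 4, 16, 21, 31, 45, 60, 62, 73, 112, 167 → MAD = 45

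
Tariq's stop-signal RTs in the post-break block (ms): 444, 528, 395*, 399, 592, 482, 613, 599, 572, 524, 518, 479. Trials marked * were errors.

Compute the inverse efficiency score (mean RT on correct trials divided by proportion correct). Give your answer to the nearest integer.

570 ms

Correct trials (n=11): 444, 528, 399, 592, 482, 613, 599, 572, 524, 518, 479
Mean correct RT = 5750/11 = 522.7273 ms
Proportion correct = 11/12
IES = 522.7273 / (11/12) = 570.248 ms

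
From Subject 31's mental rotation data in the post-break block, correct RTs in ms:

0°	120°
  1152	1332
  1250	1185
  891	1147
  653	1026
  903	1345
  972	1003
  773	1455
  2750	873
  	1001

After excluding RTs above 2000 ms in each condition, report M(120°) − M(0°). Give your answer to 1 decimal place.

0°: exclude 2750
M(0°) = 6594/7 = 942.000
M(120°) = 10367/9 = 1151.889
Difference = 1151.889 − 942.000 = 209.889 ms

209.9 ms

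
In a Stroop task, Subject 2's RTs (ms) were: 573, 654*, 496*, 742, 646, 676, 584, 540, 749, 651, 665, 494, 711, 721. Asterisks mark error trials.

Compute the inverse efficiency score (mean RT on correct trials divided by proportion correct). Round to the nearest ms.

Correct trials (n=12): 573, 742, 646, 676, 584, 540, 749, 651, 665, 494, 711, 721
Mean correct RT = 7752/12 = 646.0000 ms
Proportion correct = 12/14
IES = 646.0000 / (12/14) = 753.667 ms

754 ms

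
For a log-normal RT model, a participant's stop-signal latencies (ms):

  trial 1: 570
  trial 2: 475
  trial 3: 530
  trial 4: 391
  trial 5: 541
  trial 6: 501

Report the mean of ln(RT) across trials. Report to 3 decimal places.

ln(RT): 6.3456, 6.1633, 6.2729, 5.9687, 6.2934, 6.2166
Σ ln(RT) = 37.2606
Mean = 37.2606/6 = 6.21009

6.210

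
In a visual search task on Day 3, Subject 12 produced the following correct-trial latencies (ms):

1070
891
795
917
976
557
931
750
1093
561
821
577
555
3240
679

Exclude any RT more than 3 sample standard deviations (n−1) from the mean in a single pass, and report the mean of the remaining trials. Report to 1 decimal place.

798.1 ms

n = 15, ΣRT = 14413, M = 960.867
Σ(x−M)² = 6037815.73; s = √(6037815.73/14) = 656.713
Cutoffs: 960.867 ± 3·656.713 → [-1009.3, 2931.0]
Outside: 3240 → excluded.
Retained (n=14): Σ = 11173, mean = 11173/14 = 798.071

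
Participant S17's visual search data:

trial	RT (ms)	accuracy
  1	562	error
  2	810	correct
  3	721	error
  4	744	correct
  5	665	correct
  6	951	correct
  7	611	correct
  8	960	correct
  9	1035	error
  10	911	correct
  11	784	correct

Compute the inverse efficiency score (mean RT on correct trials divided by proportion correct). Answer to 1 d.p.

1106.2 ms

Correct trials (n=8): 810, 744, 665, 951, 611, 960, 911, 784
Mean correct RT = 6436/8 = 804.5000 ms
Proportion correct = 8/11
IES = 804.5000 / (8/11) = 1106.188 ms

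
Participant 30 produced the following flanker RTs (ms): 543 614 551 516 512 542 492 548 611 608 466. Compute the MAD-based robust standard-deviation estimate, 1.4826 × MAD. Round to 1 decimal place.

Sorted: 466, 492, 512, 516, 542, 543, 548, 551, 608, 611, 614 → median = 543
|x − 543| sorted: 0, 1, 5, 8, 27, 31, 51, 65, 68, 71, 77 → MAD = 31
Robust SD ≈ 1.4826 × 31 = 45.961

46.0 ms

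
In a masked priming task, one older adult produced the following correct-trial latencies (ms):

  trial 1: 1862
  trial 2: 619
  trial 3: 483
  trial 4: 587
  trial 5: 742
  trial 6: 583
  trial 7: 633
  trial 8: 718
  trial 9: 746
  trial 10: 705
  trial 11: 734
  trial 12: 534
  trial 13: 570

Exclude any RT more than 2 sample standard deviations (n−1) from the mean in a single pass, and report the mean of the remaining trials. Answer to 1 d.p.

637.8 ms

n = 13, ΣRT = 9516, M = 732.000
Σ(x−M)² = 1471370.00; s = √(1471370.00/12) = 350.163
Cutoffs: 732.000 ± 2·350.163 → [31.7, 1432.3]
Outside: 1862 → excluded.
Retained (n=12): Σ = 7654, mean = 7654/12 = 637.833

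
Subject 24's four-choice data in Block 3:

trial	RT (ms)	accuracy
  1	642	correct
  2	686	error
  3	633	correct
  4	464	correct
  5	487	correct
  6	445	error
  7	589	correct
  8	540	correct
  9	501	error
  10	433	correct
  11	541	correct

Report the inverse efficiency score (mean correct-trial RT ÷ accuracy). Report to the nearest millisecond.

Correct trials (n=8): 642, 633, 464, 487, 589, 540, 433, 541
Mean correct RT = 4329/8 = 541.1250 ms
Proportion correct = 8/11
IES = 541.1250 / (8/11) = 744.047 ms

744 ms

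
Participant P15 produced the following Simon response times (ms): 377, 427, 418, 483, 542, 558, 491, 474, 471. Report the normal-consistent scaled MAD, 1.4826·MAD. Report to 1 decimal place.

69.7 ms

Sorted: 377, 418, 427, 471, 474, 483, 491, 542, 558 → median = 474
|x − 474| sorted: 0, 3, 9, 17, 47, 56, 68, 84, 97 → MAD = 47
Robust SD ≈ 1.4826 × 47 = 69.682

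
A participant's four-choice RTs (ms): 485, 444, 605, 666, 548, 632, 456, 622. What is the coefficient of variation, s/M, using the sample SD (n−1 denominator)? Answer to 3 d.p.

n = 8, Σ = 4458, M = 557.2500
Σ(x−M)² = 52269.500; s = √(52269.500/7) = 86.4122
CV = 86.4122 / 557.2500 = 0.15507

0.155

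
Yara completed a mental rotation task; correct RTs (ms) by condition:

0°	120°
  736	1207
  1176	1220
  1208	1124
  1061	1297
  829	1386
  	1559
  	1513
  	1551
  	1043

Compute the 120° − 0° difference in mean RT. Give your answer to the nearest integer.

M(0°) = 5010/5 = 1002.000
M(120°) = 11900/9 = 1322.222
Difference = 1322.222 − 1002.000 = 320.222 ms

320 ms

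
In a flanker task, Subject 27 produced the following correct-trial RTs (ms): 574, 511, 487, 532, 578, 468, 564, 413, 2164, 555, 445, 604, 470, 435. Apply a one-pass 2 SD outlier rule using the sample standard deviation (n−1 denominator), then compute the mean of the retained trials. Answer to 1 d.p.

510.5 ms

n = 14, ΣRT = 8800, M = 628.571
Σ(x−M)² = 2585021.43; s = √(2585021.43/13) = 445.924
Cutoffs: 628.571 ± 2·445.924 → [-263.3, 1520.4]
Outside: 2164 → excluded.
Retained (n=13): Σ = 6636, mean = 6636/13 = 510.462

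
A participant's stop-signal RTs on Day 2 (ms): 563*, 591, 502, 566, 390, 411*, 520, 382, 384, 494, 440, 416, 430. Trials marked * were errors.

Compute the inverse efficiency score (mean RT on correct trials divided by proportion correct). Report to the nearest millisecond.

Correct trials (n=11): 591, 502, 566, 390, 520, 382, 384, 494, 440, 416, 430
Mean correct RT = 5115/11 = 465.0000 ms
Proportion correct = 11/13
IES = 465.0000 / (11/13) = 549.545 ms

550 ms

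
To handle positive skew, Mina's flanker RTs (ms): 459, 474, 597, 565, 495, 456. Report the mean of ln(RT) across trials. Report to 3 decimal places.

ln(RT): 6.1291, 6.1612, 6.3919, 6.3368, 6.2046, 6.1225
Σ ln(RT) = 37.3461
Mean = 37.3461/6 = 6.22434

6.224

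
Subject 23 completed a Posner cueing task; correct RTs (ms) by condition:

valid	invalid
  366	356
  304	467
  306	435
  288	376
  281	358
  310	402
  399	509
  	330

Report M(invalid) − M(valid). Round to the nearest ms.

82 ms

M(valid) = 2254/7 = 322.000
M(invalid) = 3233/8 = 404.125
Difference = 404.125 − 322.000 = 82.125 ms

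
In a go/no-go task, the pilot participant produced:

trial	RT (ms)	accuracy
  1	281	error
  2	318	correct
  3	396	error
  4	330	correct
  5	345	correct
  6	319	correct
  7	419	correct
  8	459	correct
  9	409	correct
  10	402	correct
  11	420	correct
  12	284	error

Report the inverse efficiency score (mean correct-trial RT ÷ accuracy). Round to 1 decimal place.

Correct trials (n=9): 318, 330, 345, 319, 419, 459, 409, 402, 420
Mean correct RT = 3421/9 = 380.1111 ms
Proportion correct = 9/12
IES = 380.1111 / (9/12) = 506.815 ms

506.8 ms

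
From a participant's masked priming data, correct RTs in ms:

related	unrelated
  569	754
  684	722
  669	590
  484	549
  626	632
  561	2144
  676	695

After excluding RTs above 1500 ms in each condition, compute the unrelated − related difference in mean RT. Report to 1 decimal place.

unrelated: exclude 2144
M(related) = 4269/7 = 609.857
M(unrelated) = 3942/6 = 657.000
Difference = 657.000 − 609.857 = 47.143 ms

47.1 ms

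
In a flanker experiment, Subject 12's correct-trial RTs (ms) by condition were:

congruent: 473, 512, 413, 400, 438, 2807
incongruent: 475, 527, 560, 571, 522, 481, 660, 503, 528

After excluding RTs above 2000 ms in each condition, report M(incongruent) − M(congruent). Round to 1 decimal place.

89.1 ms

congruent: exclude 2807
M(congruent) = 2236/5 = 447.200
M(incongruent) = 4827/9 = 536.333
Difference = 536.333 − 447.200 = 89.133 ms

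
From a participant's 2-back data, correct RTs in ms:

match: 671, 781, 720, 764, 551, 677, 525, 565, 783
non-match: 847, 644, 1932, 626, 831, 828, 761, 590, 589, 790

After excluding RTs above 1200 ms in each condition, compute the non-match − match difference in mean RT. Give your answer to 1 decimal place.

non-match: exclude 1932
M(match) = 6037/9 = 670.778
M(non-match) = 6506/9 = 722.889
Difference = 722.889 − 670.778 = 52.111 ms

52.1 ms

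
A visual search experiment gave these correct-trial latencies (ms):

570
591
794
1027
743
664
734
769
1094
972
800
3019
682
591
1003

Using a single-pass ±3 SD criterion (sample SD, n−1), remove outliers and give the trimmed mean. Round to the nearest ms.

788 ms

n = 15, ΣRT = 14053, M = 936.867
Σ(x−M)² = 5033015.73; s = √(5033015.73/14) = 599.584
Cutoffs: 936.867 ± 3·599.584 → [-861.9, 2735.6]
Outside: 3019 → excluded.
Retained (n=14): Σ = 11034, mean = 11034/14 = 788.143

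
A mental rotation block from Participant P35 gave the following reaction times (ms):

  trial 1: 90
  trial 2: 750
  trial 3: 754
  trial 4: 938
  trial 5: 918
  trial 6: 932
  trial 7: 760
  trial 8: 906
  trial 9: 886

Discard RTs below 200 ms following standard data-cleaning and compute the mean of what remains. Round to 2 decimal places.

855.50 ms

Excluded: 90
Retained (n=8): Σ = 6844
Mean = 6844/8 = 855.5000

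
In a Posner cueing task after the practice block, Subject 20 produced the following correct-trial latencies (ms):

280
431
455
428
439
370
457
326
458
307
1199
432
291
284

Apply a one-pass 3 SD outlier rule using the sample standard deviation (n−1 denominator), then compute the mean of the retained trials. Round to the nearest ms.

n = 14, ΣRT = 6157, M = 439.786
Σ(x−M)² = 684930.36; s = √(684930.36/13) = 229.536
Cutoffs: 439.786 ± 3·229.536 → [-248.8, 1128.4]
Outside: 1199 → excluded.
Retained (n=13): Σ = 4958, mean = 4958/13 = 381.385

381 ms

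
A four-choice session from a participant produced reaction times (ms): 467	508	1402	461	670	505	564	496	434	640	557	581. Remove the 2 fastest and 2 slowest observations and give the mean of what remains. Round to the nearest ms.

Sorted: 434, 461, 467, 496, 505, 508, 557, 564, 581, 640, 670, 1402
Drop lowest 2 (434, 461) and highest 2 (670, 1402)
Remaining (n=8): Σ = 4318, mean = 4318/8 = 539.750

540 ms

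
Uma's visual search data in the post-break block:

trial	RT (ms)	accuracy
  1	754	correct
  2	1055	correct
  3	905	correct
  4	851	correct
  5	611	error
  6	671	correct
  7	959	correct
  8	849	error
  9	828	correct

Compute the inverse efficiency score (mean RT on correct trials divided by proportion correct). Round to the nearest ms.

1106 ms

Correct trials (n=7): 754, 1055, 905, 851, 671, 959, 828
Mean correct RT = 6023/7 = 860.4286 ms
Proportion correct = 7/9
IES = 860.4286 / (7/9) = 1106.265 ms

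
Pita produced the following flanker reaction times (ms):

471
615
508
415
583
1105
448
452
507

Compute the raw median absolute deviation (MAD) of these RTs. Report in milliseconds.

Sorted: 415, 448, 452, 471, 507, 508, 583, 615, 1105 → median = 507
|x − 507|: 36, 108, 1, 92, 76, 598, 59, 55, 0
Sorted deviations: 0, 1, 36, 55, 59, 76, 92, 108, 598 → MAD = 59

59 ms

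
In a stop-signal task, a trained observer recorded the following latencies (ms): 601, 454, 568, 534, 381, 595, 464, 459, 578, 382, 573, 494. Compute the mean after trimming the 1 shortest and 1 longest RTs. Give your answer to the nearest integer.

510 ms

Sorted: 381, 382, 454, 459, 464, 494, 534, 568, 573, 578, 595, 601
Drop lowest 1 (381) and highest 1 (601)
Remaining (n=10): Σ = 5101, mean = 5101/10 = 510.100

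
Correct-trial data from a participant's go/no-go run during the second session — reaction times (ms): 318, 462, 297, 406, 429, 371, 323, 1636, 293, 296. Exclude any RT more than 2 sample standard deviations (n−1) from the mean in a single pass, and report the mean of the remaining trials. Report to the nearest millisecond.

355 ms

n = 10, ΣRT = 4831, M = 483.100
Σ(x−M)² = 1509728.90; s = √(1509728.90/9) = 409.570
Cutoffs: 483.100 ± 2·409.570 → [-336.0, 1302.2]
Outside: 1636 → excluded.
Retained (n=9): Σ = 3195, mean = 3195/9 = 355.000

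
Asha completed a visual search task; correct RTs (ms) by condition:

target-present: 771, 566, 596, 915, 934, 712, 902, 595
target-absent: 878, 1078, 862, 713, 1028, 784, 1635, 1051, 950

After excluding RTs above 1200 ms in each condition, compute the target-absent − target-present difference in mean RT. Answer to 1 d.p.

target-absent: exclude 1635
M(target-present) = 5991/8 = 748.875
M(target-absent) = 7344/8 = 918.000
Difference = 918.000 − 748.875 = 169.125 ms

169.1 ms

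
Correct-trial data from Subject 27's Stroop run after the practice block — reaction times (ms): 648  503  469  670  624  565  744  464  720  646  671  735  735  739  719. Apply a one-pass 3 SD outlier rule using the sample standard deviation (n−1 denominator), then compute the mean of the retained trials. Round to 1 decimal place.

n = 15, ΣRT = 9652, M = 643.467
Σ(x−M)² = 137955.73; s = √(137955.73/14) = 99.267
Cutoffs: 643.467 ± 3·99.267 → [345.7, 941.3]
No RTs fall outside the cutoffs; all 15 retained. Mean = 9652/15 = 643.467

643.5 ms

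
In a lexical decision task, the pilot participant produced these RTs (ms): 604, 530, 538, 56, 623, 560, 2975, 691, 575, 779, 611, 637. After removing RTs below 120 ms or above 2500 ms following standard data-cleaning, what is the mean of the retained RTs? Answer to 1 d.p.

Excluded: 56, 2975
Retained (n=10): Σ = 6148
Mean = 6148/10 = 614.8000

614.8 ms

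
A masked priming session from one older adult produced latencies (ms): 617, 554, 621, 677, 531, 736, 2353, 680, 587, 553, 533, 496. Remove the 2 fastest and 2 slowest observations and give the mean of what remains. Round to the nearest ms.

603 ms

Sorted: 496, 531, 533, 553, 554, 587, 617, 621, 677, 680, 736, 2353
Drop lowest 2 (496, 531) and highest 2 (736, 2353)
Remaining (n=8): Σ = 4822, mean = 4822/8 = 602.750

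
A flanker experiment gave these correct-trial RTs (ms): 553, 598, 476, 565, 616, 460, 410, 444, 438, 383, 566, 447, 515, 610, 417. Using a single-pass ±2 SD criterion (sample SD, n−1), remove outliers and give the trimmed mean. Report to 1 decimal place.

499.9 ms

n = 15, ΣRT = 7498, M = 499.867
Σ(x−M)² = 87417.73; s = √(87417.73/14) = 79.020
Cutoffs: 499.867 ± 2·79.020 → [341.8, 657.9]
No RTs fall outside the cutoffs; all 15 retained. Mean = 7498/15 = 499.867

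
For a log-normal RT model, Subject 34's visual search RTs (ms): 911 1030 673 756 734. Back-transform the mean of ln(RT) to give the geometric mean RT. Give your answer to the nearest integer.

811 ms

ln(RT): 6.8145, 6.9373, 6.5117, 6.6280, 6.5985
Mean ln(RT) = 33.4902/5 = 6.69803
Geometric mean = exp(6.69803) = 810.81 ms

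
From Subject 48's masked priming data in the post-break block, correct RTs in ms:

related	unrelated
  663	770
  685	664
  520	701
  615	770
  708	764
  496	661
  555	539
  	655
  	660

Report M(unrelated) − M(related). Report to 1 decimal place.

81.1 ms

M(related) = 4242/7 = 606.000
M(unrelated) = 6184/9 = 687.111
Difference = 687.111 − 606.000 = 81.111 ms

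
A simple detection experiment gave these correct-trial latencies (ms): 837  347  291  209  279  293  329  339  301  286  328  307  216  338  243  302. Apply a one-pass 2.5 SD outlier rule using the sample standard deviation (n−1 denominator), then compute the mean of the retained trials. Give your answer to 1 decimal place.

293.9 ms

n = 16, ΣRT = 5245, M = 327.812
Σ(x−M)² = 302198.44; s = √(302198.44/15) = 141.939
Cutoffs: 327.812 ± 2.5·141.939 → [-27.0, 682.7]
Outside: 837 → excluded.
Retained (n=15): Σ = 4408, mean = 4408/15 = 293.867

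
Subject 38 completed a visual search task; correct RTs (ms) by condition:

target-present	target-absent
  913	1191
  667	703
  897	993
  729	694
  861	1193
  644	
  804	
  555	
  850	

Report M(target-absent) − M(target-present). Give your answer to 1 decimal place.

M(target-present) = 6920/9 = 768.889
M(target-absent) = 4774/5 = 954.800
Difference = 954.800 − 768.889 = 185.911 ms

185.9 ms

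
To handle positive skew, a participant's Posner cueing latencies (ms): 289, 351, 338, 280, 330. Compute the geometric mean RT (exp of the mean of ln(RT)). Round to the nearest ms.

ln(RT): 5.6664, 5.8608, 5.8230, 5.6348, 5.7991
Mean ln(RT) = 28.7841/5 = 5.75683
Geometric mean = exp(5.75683) = 316.34 ms

316 ms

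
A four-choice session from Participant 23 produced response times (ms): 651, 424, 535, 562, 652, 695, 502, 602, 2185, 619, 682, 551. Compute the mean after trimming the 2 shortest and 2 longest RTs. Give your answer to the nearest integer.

607 ms

Sorted: 424, 502, 535, 551, 562, 602, 619, 651, 652, 682, 695, 2185
Drop lowest 2 (424, 502) and highest 2 (695, 2185)
Remaining (n=8): Σ = 4854, mean = 4854/8 = 606.750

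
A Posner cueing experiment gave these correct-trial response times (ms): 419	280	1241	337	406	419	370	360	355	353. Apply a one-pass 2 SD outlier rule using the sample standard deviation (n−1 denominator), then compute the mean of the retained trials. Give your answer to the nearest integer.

n = 10, ΣRT = 4540, M = 454.000
Σ(x−M)² = 703982.00; s = √(703982.00/9) = 279.679
Cutoffs: 454.000 ± 2·279.679 → [-105.4, 1013.4]
Outside: 1241 → excluded.
Retained (n=9): Σ = 3299, mean = 3299/9 = 366.556

367 ms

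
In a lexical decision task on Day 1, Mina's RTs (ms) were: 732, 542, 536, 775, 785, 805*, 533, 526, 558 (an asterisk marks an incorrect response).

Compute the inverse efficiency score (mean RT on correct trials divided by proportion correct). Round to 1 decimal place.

701.3 ms

Correct trials (n=8): 732, 542, 536, 775, 785, 533, 526, 558
Mean correct RT = 4987/8 = 623.3750 ms
Proportion correct = 8/9
IES = 623.3750 / (8/9) = 701.297 ms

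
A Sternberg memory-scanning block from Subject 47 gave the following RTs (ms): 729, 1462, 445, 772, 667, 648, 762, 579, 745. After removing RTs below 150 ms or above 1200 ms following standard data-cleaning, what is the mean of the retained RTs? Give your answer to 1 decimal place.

Excluded: 1462
Retained (n=8): Σ = 5347
Mean = 5347/8 = 668.3750

668.4 ms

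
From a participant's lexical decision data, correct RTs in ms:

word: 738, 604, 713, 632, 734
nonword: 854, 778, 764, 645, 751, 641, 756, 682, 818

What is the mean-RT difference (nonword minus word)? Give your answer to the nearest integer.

59 ms

M(word) = 3421/5 = 684.200
M(nonword) = 6689/9 = 743.222
Difference = 743.222 − 684.200 = 59.022 ms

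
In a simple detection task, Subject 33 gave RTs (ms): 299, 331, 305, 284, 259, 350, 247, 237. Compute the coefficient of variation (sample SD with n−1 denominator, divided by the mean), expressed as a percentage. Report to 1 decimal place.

13.9%

n = 8, Σ = 2312, M = 289.0000
Σ(x−M)² = 11234.000; s = √(11234.000/7) = 40.0607
CV = 40.0607 / 289.0000 = 0.13862 = 13.862%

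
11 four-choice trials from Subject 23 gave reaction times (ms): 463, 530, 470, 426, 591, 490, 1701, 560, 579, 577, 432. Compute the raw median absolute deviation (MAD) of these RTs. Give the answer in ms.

Sorted: 426, 432, 463, 470, 490, 530, 560, 577, 579, 591, 1701 → median = 530
|x − 530|: 67, 0, 60, 104, 61, 40, 1171, 30, 49, 47, 98
Sorted deviations: 0, 30, 40, 47, 49, 60, 61, 67, 98, 104, 1171 → MAD = 60

60 ms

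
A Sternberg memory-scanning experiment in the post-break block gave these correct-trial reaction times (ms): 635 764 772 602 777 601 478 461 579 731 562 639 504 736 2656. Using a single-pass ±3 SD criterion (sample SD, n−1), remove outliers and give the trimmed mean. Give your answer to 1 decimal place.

n = 15, ΣRT = 11497, M = 766.467
Σ(x−M)² = 3982991.73; s = √(3982991.73/14) = 533.385
Cutoffs: 766.467 ± 3·533.385 → [-833.7, 2366.6]
Outside: 2656 → excluded.
Retained (n=14): Σ = 8841, mean = 8841/14 = 631.500

631.5 ms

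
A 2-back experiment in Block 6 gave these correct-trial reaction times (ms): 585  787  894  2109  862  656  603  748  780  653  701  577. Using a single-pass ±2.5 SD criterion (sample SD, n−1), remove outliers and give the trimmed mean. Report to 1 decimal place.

713.3 ms

n = 12, ΣRT = 9955, M = 829.583
Σ(x−M)² = 1905840.92; s = √(1905840.92/11) = 416.243
Cutoffs: 829.583 ± 2.5·416.243 → [-211.0, 1870.2]
Outside: 2109 → excluded.
Retained (n=11): Σ = 7846, mean = 7846/11 = 713.273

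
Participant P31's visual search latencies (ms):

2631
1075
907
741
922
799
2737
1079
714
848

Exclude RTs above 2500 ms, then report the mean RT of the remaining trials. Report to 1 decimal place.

Excluded: 2631, 2737
Retained (n=8): Σ = 7085
Mean = 7085/8 = 885.6250

885.6 ms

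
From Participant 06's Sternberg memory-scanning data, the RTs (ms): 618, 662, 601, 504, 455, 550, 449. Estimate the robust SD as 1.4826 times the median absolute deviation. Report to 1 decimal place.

100.8 ms

Sorted: 449, 455, 504, 550, 601, 618, 662 → median = 550
|x − 550| sorted: 0, 46, 51, 68, 95, 101, 112 → MAD = 68
Robust SD ≈ 1.4826 × 68 = 100.817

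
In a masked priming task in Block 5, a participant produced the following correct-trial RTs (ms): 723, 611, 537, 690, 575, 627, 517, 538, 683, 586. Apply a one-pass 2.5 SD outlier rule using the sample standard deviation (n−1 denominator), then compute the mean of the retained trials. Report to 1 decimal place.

608.7 ms

n = 10, ΣRT = 6087, M = 608.700
Σ(x−M)² = 45734.10; s = √(45734.10/9) = 71.285
Cutoffs: 608.700 ± 2.5·71.285 → [430.5, 786.9]
No RTs fall outside the cutoffs; all 10 retained. Mean = 6087/10 = 608.700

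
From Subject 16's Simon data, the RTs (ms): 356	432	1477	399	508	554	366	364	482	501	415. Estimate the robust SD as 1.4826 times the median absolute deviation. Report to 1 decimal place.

Sorted: 356, 364, 366, 399, 415, 432, 482, 501, 508, 554, 1477 → median = 432
|x − 432| sorted: 0, 17, 33, 50, 66, 68, 69, 76, 76, 122, 1045 → MAD = 68
Robust SD ≈ 1.4826 × 68 = 100.817

100.8 ms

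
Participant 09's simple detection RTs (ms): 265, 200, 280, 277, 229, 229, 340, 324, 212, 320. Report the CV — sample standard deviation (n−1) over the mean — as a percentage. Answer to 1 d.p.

18.5%

n = 10, Σ = 2676, M = 267.6000
Σ(x−M)² = 22058.400; s = √(22058.400/9) = 49.5069
CV = 49.5069 / 267.6000 = 0.18500 = 18.500%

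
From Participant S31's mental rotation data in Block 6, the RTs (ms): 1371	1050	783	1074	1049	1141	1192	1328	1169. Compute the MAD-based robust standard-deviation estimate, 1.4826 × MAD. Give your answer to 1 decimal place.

134.9 ms

Sorted: 783, 1049, 1050, 1074, 1141, 1169, 1192, 1328, 1371 → median = 1141
|x − 1141| sorted: 0, 28, 51, 67, 91, 92, 187, 230, 358 → MAD = 91
Robust SD ≈ 1.4826 × 91 = 134.917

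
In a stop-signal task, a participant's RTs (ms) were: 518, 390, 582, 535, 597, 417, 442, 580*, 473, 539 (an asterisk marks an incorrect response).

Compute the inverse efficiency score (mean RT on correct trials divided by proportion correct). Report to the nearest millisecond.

555 ms

Correct trials (n=9): 518, 390, 582, 535, 597, 417, 442, 473, 539
Mean correct RT = 4493/9 = 499.2222 ms
Proportion correct = 9/10
IES = 499.2222 / (9/10) = 554.691 ms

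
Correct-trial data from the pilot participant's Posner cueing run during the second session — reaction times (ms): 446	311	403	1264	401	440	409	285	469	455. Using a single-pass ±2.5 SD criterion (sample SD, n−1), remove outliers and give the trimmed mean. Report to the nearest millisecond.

n = 10, ΣRT = 4883, M = 488.300
Σ(x−M)² = 701266.10; s = √(701266.10/9) = 279.139
Cutoffs: 488.300 ± 2.5·279.139 → [-209.5, 1186.1]
Outside: 1264 → excluded.
Retained (n=9): Σ = 3619, mean = 3619/9 = 402.111

402 ms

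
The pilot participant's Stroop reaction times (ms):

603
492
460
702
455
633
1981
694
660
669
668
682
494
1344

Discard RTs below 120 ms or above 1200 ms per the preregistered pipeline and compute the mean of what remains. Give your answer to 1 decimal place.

Excluded: 1344, 1981
Retained (n=12): Σ = 7212
Mean = 7212/12 = 601.0000

601.0 ms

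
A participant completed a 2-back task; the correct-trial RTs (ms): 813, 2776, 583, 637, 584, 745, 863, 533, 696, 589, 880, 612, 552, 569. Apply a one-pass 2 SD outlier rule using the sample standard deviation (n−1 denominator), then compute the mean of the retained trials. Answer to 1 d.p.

665.8 ms

n = 14, ΣRT = 11432, M = 816.571
Σ(x−M)² = 4311443.43; s = √(4311443.43/13) = 575.890
Cutoffs: 816.571 ± 2·575.890 → [-335.2, 1968.4]
Outside: 2776 → excluded.
Retained (n=13): Σ = 8656, mean = 8656/13 = 665.846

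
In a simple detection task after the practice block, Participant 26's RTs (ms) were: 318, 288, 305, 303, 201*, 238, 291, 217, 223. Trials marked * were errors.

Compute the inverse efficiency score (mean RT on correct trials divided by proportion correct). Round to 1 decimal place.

307.0 ms

Correct trials (n=8): 318, 288, 305, 303, 238, 291, 217, 223
Mean correct RT = 2183/8 = 272.8750 ms
Proportion correct = 8/9
IES = 272.8750 / (8/9) = 306.984 ms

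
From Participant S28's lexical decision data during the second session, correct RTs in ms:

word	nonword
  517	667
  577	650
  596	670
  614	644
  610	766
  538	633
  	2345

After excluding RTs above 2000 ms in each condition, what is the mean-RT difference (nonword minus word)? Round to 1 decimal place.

96.3 ms

nonword: exclude 2345
M(word) = 3452/6 = 575.333
M(nonword) = 4030/6 = 671.667
Difference = 671.667 − 575.333 = 96.333 ms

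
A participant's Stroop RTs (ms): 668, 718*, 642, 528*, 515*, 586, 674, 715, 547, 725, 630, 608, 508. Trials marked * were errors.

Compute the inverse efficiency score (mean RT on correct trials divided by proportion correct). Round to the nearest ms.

Correct trials (n=10): 668, 642, 586, 674, 715, 547, 725, 630, 608, 508
Mean correct RT = 6303/10 = 630.3000 ms
Proportion correct = 10/13
IES = 630.3000 / (10/13) = 819.390 ms

819 ms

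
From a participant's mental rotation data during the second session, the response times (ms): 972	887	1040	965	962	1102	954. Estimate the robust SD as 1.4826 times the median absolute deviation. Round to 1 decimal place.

16.3 ms

Sorted: 887, 954, 962, 965, 972, 1040, 1102 → median = 965
|x − 965| sorted: 0, 3, 7, 11, 75, 78, 137 → MAD = 11
Robust SD ≈ 1.4826 × 11 = 16.309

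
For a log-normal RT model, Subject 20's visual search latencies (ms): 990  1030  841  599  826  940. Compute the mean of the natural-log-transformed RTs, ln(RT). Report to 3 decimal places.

6.755

ln(RT): 6.8977, 6.9373, 6.7346, 6.3953, 6.7166, 6.8459
Σ ln(RT) = 40.5273
Mean = 40.5273/6 = 6.75456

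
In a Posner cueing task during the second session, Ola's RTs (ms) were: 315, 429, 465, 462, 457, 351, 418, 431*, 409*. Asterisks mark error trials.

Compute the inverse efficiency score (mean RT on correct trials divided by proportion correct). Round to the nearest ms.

532 ms

Correct trials (n=7): 315, 429, 465, 462, 457, 351, 418
Mean correct RT = 2897/7 = 413.8571 ms
Proportion correct = 7/9
IES = 413.8571 / (7/9) = 532.102 ms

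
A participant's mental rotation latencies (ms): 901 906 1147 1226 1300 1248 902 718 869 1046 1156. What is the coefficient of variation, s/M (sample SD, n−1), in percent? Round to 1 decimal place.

n = 11, Σ = 11419, M = 1038.0909
Σ(x−M)² = 359606.909; s = √(359606.909/10) = 189.6330
CV = 189.6330 / 1038.0909 = 0.18267 = 18.267%

18.3%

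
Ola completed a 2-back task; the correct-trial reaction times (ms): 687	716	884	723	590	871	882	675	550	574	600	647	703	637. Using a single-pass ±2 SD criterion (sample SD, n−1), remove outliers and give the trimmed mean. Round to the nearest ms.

n = 14, ΣRT = 9739, M = 695.643
Σ(x−M)² = 164797.21; s = √(164797.21/13) = 112.591
Cutoffs: 695.643 ± 2·112.591 → [470.5, 920.8]
No RTs fall outside the cutoffs; all 14 retained. Mean = 9739/14 = 695.643

696 ms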